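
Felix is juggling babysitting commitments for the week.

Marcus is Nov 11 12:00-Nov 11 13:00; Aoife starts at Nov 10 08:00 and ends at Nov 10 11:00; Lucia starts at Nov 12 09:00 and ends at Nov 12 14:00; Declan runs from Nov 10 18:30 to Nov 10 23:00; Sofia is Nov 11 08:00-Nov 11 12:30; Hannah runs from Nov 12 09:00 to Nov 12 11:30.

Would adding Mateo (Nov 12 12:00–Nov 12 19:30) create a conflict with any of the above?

Yes — it overlaps Lucia

Aoife: ends Nov 10 11:00 at or before Mateo starts Nov 12 12:00 → clear.
Declan: ends Nov 10 23:00 at or before Mateo starts Nov 12 12:00 → clear.
Sofia: ends Nov 11 12:30 at or before Mateo starts Nov 12 12:00 → clear.
Marcus: ends Nov 11 13:00 at or before Mateo starts Nov 12 12:00 → clear.
Hannah: ends Nov 12 11:30 at or before Mateo starts Nov 12 12:00 → clear.
Lucia: starts Nov 12 09:00 before Mateo ends Nov 12 19:30, and ends Nov 12 14:00 after Mateo starts Nov 12 12:00 → overlap.
Mateo overlaps Lucia.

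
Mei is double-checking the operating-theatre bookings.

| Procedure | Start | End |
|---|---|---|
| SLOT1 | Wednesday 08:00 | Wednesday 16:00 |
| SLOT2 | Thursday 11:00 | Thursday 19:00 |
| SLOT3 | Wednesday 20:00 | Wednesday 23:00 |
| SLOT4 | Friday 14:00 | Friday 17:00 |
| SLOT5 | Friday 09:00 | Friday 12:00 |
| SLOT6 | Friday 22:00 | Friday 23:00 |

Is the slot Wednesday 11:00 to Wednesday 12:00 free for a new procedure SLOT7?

SLOT1: starts Wednesday 08:00 before SLOT7 ends Wednesday 12:00, and ends Wednesday 16:00 after SLOT7 starts Wednesday 11:00 → overlap.
SLOT3: starts Wednesday 20:00 at or after SLOT7 ends Wednesday 12:00 → clear.
SLOT2: starts Thursday 11:00 at or after SLOT7 ends Wednesday 12:00 → clear.
SLOT5: starts Friday 09:00 at or after SLOT7 ends Wednesday 12:00 → clear.
SLOT4: starts Friday 14:00 at or after SLOT7 ends Wednesday 12:00 → clear.
SLOT6: starts Friday 22:00 at or after SLOT7 ends Wednesday 12:00 → clear.
SLOT7 overlaps SLOT1.

No — it overlaps SLOT1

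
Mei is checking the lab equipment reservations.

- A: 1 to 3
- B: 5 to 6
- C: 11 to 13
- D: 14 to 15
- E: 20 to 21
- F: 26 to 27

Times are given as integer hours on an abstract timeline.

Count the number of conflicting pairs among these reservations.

0

Sorted by start: A, B, C, D, E, F.
B starts after A ends; A is clear from here.
C starts after B ends; B is clear from here.
D starts after C ends; C is clear from here.
E starts after D ends; D is clear from here.
F starts after E ends.
No pair overlaps.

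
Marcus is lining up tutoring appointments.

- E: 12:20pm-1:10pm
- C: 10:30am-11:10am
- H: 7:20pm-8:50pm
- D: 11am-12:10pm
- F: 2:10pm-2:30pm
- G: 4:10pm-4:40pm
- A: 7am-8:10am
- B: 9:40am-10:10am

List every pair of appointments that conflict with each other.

C & D

Two intervals overlap when each starts before the other ends.
Sorted by start: A, B, C, D, E, F, G, H.
B starts after A ends — done with A.
C starts after B ends — done with B.
D starts before C ends → C and D overlap.
E starts after C ends — done with C.
E starts after D ends — done with D.
F starts after E ends — done with E.
G starts after F ends — done with F.
H starts after G ends.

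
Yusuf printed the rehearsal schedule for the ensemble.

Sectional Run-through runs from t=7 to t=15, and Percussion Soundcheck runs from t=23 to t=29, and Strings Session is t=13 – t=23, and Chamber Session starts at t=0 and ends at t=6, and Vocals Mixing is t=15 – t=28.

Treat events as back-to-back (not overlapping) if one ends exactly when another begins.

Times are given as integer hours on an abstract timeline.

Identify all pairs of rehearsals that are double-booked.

Percussion Soundcheck & Vocals Mixing, Sectional Run-through & Strings Session, Strings Session & Vocals Mixing

Sorted by start: Chamber Session, Sectional Run-through, Strings Session, Vocals Mixing, Percussion Soundcheck.
Sectional Run-through starts after Chamber Session ends — done with Chamber Session.
Strings Session starts before Sectional Run-through ends → Sectional Run-through and Strings Session overlap.
Vocals Mixing starts exactly when Sectional Run-through ends (back-to-back, no overlap) — done with Sectional Run-through.
Vocals Mixing starts before Strings Session ends → Strings Session and Vocals Mixing overlap.
Percussion Soundcheck starts exactly when Strings Session ends (back-to-back, no overlap).
Percussion Soundcheck starts before Vocals Mixing ends → Vocals Mixing and Percussion Soundcheck overlap.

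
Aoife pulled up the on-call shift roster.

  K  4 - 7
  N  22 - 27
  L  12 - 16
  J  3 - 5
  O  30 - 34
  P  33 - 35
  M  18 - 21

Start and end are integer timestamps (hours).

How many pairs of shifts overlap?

Sorted by start: J, K, L, M, N, O, P.
K starts before J ends → J and K overlap.
L starts after J ends, so J has no further overlaps.
L starts after K ends, so K has no further overlaps.
M starts after L ends, so L has no further overlaps.
N starts after M ends, so M has no further overlaps.
O starts after N ends, so N has no further overlaps.
P starts before O ends → O and P overlap.
Overlapping pairs: J & K, O & P — 2 in total.

2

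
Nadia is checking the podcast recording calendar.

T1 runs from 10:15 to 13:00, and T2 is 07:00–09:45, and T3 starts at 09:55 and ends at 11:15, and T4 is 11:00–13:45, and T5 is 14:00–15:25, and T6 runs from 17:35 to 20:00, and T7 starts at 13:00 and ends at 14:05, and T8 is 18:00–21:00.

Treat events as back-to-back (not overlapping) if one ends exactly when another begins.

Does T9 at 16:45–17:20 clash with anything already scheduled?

No — it doesn't clash with anything

T2: ends 09:45 at or before T9 starts 16:45 → clear.
T3: ends 11:15 at or before T9 starts 16:45 → clear.
T1: ends 13:00 at or before T9 starts 16:45 → clear.
T4: ends 13:45 at or before T9 starts 16:45 → clear.
T7: ends 14:05 at or before T9 starts 16:45 → clear.
T5: ends 15:25 at or before T9 starts 16:45 → clear.
T6: starts 17:35 at or after T9 ends 17:20 → clear.
T8: starts 18:00 at or after T9 ends 17:20 → clear.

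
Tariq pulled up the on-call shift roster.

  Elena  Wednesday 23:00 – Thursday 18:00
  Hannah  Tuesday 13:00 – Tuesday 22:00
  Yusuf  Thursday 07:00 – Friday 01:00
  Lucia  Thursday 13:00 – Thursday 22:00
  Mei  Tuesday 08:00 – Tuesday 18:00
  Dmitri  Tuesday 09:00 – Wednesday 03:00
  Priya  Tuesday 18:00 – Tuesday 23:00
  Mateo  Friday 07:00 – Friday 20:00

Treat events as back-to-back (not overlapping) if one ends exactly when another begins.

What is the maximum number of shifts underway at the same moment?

3

Sort all start/end points and keep a running count:
Tuesday 08:00 start Mei → 1
Tuesday 09:00 start Dmitri → 2
Tuesday 13:00 start Hannah → 3
Tuesday 18:00 end Mei → 2
Tuesday 18:00 start Priya → 3
Tuesday 22:00 end Hannah → 2
Tuesday 23:00 end Priya → 1
Wednesday 03:00 end Dmitri → 0
Wednesday 23:00 start Elena → 1
Thursday 07:00 start Yusuf → 2
Thursday 13:00 start Lucia → 3
Thursday 18:00 end Elena → 2
Thursday 22:00 end Lucia → 1
Friday 01:00 end Yusuf → 0
Friday 07:00 start Mateo → 1
Friday 20:00 end Mateo → 0
Peak is 3, at Tuesday 13:00 (Dmitri, Hannah, Mei).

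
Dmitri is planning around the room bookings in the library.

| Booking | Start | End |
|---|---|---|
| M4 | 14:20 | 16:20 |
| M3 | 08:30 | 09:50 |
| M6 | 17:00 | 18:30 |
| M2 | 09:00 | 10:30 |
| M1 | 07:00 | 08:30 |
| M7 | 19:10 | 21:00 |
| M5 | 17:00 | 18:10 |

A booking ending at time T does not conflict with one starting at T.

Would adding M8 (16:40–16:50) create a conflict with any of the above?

No — it doesn't clash with anything

M1: ends 08:30 at or before M8 starts 16:40 → clear.
M3: ends 09:50 at or before M8 starts 16:40 → clear.
M2: ends 10:30 at or before M8 starts 16:40 → clear.
M4: ends 16:20 at or before M8 starts 16:40 → clear.
M5: starts 17:00 at or after M8 ends 16:50 → clear.
M6: starts 17:00 at or after M8 ends 16:50 → clear.
M7: starts 19:10 at or after M8 ends 16:50 → clear.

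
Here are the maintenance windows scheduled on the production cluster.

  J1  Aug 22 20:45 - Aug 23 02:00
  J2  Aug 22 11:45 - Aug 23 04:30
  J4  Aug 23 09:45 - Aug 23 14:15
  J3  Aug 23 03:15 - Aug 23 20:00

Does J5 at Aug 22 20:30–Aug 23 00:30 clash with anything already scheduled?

Yes — it overlaps J1, J2

J2: starts Aug 22 11:45 before J5 ends Aug 23 00:30, and ends Aug 23 04:30 after J5 starts Aug 22 20:30 → overlap.
J1: starts Aug 22 20:45 before J5 ends Aug 23 00:30, and ends Aug 23 02:00 after J5 starts Aug 22 20:30 → overlap.
J3: starts Aug 23 03:15 at or after J5 ends Aug 23 00:30 → clear.
J4: starts Aug 23 09:45 at or after J5 ends Aug 23 00:30 → clear.
J5 overlaps J1, J2.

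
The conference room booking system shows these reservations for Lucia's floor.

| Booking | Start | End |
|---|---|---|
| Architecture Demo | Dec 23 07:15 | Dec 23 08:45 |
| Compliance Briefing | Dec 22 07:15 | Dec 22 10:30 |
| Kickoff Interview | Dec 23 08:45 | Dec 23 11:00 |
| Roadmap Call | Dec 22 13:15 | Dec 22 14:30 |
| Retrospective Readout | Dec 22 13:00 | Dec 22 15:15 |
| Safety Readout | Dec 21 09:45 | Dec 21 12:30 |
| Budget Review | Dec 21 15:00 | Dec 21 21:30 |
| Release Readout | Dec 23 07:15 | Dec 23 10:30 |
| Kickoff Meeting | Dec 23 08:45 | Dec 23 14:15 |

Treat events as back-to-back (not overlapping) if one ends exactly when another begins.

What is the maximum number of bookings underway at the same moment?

Sweep the timeline, counting +1 at each start and −1 at each end (ends before starts at a tie):
Dec 21 09:45 start Safety Readout → 1
Dec 21 12:30 end Safety Readout → 0
Dec 21 15:00 start Budget Review → 1
Dec 21 21:30 end Budget Review → 0
Dec 22 07:15 start Compliance Briefing → 1
Dec 22 10:30 end Compliance Briefing → 0
Dec 22 13:00 start Retrospective Readout → 1
Dec 22 13:15 start Roadmap Call → 2
Dec 22 14:30 end Roadmap Call → 1
Dec 22 15:15 end Retrospective Readout → 0
Dec 23 07:15 start Architecture Demo → 1
Dec 23 07:15 start Release Readout → 2
Dec 23 08:45 end Architecture Demo → 1
Dec 23 08:45 start Kickoff Interview → 2
Dec 23 08:45 start Kickoff Meeting → 3
Dec 23 10:30 end Release Readout → 2
Dec 23 11:00 end Kickoff Interview → 1
Dec 23 14:15 end Kickoff Meeting → 0
Peak is 3, at Dec 23 08:45 (Kickoff Interview, Kickoff Meeting, Release Readout).

3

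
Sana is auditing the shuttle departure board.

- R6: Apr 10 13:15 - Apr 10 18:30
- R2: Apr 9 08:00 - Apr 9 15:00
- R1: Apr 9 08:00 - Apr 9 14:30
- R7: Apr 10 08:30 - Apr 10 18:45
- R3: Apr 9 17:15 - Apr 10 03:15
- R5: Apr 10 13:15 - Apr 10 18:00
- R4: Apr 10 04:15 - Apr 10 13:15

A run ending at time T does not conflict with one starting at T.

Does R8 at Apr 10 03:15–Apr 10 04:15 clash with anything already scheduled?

No — it doesn't clash with anything

R1: ends Apr 9 14:30 at or before R8 starts Apr 10 03:15 → clear.
R2: ends Apr 9 15:00 at or before R8 starts Apr 10 03:15 → clear.
R3: ends Apr 10 03:15 at or before R8 starts Apr 10 03:15 → clear.
R4: starts Apr 10 04:15 at or after R8 ends Apr 10 04:15 → clear.
R7: starts Apr 10 08:30 at or after R8 ends Apr 10 04:15 → clear.
R5: starts Apr 10 13:15 at or after R8 ends Apr 10 04:15 → clear.
R6: starts Apr 10 13:15 at or after R8 ends Apr 10 04:15 → clear.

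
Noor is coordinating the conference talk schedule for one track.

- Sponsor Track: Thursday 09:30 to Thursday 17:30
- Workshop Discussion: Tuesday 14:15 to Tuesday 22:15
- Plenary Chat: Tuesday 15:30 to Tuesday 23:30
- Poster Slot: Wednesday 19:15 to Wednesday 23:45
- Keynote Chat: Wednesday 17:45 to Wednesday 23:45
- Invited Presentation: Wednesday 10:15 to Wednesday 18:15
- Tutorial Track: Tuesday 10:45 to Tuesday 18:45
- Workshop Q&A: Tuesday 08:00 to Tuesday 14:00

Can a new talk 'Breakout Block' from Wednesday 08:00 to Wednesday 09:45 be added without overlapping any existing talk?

Yes — the slot is free

Workshop Q&A: ends Tuesday 14:00 at or before Breakout Block starts Wednesday 08:00 → clear.
Tutorial Track: ends Tuesday 18:45 at or before Breakout Block starts Wednesday 08:00 → clear.
Workshop Discussion: ends Tuesday 22:15 at or before Breakout Block starts Wednesday 08:00 → clear.
Plenary Chat: ends Tuesday 23:30 at or before Breakout Block starts Wednesday 08:00 → clear.
Invited Presentation: starts Wednesday 10:15 at or after Breakout Block ends Wednesday 09:45 → clear.
Keynote Chat: starts Wednesday 17:45 at or after Breakout Block ends Wednesday 09:45 → clear.
Poster Slot: starts Wednesday 19:15 at or after Breakout Block ends Wednesday 09:45 → clear.
Sponsor Track: starts Thursday 09:30 at or after Breakout Block ends Wednesday 09:45 → clear.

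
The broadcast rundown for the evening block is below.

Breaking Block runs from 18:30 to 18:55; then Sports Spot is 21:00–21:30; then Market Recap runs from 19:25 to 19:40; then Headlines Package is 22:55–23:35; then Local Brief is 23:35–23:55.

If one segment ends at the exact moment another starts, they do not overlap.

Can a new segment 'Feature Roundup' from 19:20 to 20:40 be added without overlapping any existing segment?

Breaking Block: ends 18:55 at or before Feature Roundup starts 19:20 → clear.
Market Recap: starts 19:25 before Feature Roundup ends 20:40, and ends 19:40 after Feature Roundup starts 19:20 → overlap.
Sports Spot: starts 21:00 at or after Feature Roundup ends 20:40 → clear.
Headlines Package: starts 22:55 at or after Feature Roundup ends 20:40 → clear.
Local Brief: starts 23:35 at or after Feature Roundup ends 20:40 → clear.
Feature Roundup overlaps Market Recap.

No — it overlaps Market Recap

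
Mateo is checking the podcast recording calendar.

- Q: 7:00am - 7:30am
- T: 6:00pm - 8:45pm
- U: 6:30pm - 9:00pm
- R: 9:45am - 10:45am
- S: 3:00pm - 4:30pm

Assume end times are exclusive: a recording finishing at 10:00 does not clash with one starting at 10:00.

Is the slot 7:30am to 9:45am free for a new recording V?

Q: ends 7:30am at or before V starts 7:30am → clear.
R: starts 9:45am at or after V ends 9:45am → clear.
S: starts 3:00pm at or after V ends 9:45am → clear.
T: starts 6:00pm at or after V ends 9:45am → clear.
U: starts 6:30pm at or after V ends 9:45am → clear.

Yes — the slot is free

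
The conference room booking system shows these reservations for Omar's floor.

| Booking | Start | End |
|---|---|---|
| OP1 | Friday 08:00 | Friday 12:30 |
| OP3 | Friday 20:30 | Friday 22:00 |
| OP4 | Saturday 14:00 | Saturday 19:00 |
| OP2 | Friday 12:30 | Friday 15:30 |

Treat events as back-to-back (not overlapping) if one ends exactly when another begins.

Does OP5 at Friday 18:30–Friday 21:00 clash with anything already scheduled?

OP1: ends Friday 12:30 at or before OP5 starts Friday 18:30 → clear.
OP2: ends Friday 15:30 at or before OP5 starts Friday 18:30 → clear.
OP3: starts Friday 20:30 before OP5 ends Friday 21:00, and ends Friday 22:00 after OP5 starts Friday 18:30 → overlap.
OP4: starts Saturday 14:00 at or after OP5 ends Friday 21:00 → clear.
OP5 overlaps OP3.

Yes — it overlaps OP3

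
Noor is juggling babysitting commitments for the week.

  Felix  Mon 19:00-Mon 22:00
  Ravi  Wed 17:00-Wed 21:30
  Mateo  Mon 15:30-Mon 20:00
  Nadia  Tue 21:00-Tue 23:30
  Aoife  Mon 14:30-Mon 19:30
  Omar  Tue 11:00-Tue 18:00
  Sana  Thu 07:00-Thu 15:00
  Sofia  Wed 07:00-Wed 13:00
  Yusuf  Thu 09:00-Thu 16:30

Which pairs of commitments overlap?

Aoife & Felix, Aoife & Mateo, Felix & Mateo, Sana & Yusuf

Check each pair: they overlap iff neither finishes before the other starts.
Sorted by start: Aoife, Mateo, Felix, Omar, Nadia, Sofia, Ravi, Sana, Yusuf.
Mateo starts before Aoife ends → Aoife and Mateo overlap.
Felix starts before Aoife ends → Aoife and Felix overlap.
Omar starts after Aoife ends; Aoife is clear from here.
Felix starts before Mateo ends → Mateo and Felix overlap.
Omar starts after Mateo ends; Mateo is clear from here.
Omar starts after Felix ends; Felix is clear from here.
Nadia starts after Omar ends; Omar is clear from here.
Sofia starts after Nadia ends; Nadia is clear from here.
Ravi starts after Sofia ends; Sofia is clear from here.
Sana starts after Ravi ends; Ravi is clear from here.
Yusuf starts before Sana ends → Sana and Yusuf overlap.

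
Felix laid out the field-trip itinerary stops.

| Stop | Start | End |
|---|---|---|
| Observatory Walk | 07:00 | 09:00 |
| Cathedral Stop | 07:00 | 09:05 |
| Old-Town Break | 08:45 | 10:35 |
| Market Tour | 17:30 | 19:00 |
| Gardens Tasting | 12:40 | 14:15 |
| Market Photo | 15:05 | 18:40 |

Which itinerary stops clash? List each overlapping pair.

Sorted by start: Observatory Walk, Cathedral Stop, Old-Town Break, Gardens Tasting, Market Photo, Market Tour.
Cathedral Stop starts before Observatory Walk ends → Observatory Walk and Cathedral Stop overlap.
Old-Town Break starts before Observatory Walk ends → Observatory Walk and Old-Town Break overlap.
Gardens Tasting starts after Observatory Walk ends; Observatory Walk is clear from here.
Old-Town Break starts before Cathedral Stop ends → Cathedral Stop and Old-Town Break overlap.
Gardens Tasting starts after Cathedral Stop ends; Cathedral Stop is clear from here.
Gardens Tasting starts after Old-Town Break ends; Old-Town Break is clear from here.
Market Photo starts after Gardens Tasting ends; Gardens Tasting is clear from here.
Market Tour starts before Market Photo ends → Market Photo and Market Tour overlap.

Cathedral Stop & Observatory Walk, Cathedral Stop & Old-Town Break, Market Photo & Market Tour, Observatory Walk & Old-Town Break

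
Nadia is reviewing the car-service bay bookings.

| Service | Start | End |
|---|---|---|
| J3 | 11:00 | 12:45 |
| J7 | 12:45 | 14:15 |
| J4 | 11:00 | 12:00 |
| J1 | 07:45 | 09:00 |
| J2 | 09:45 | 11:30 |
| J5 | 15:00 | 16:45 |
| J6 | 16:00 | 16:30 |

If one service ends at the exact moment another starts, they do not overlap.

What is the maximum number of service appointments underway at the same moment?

Sort all start/end points and keep a running count:
07:45 start J1 → 1
09:00 end J1 → 0
09:45 start J2 → 1
11:00 start J3 → 2
11:00 start J4 → 3
11:30 end J2 → 2
12:00 end J4 → 1
12:45 end J3 → 0
12:45 start J7 → 1
14:15 end J7 → 0
15:00 start J5 → 1
16:00 start J6 → 2
16:30 end J6 → 1
16:45 end J5 → 0
Peak is 3, at 11:00 (J2, J3, J4).

3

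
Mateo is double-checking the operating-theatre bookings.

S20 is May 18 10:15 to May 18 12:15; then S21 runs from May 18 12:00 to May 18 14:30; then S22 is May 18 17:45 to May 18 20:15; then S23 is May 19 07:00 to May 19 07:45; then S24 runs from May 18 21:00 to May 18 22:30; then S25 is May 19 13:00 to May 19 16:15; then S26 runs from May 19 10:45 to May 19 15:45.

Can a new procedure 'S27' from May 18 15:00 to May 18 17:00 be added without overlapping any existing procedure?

Yes — the slot is free

S20: ends May 18 12:15 at or before S27 starts May 18 15:00 → clear.
S21: ends May 18 14:30 at or before S27 starts May 18 15:00 → clear.
S22: starts May 18 17:45 at or after S27 ends May 18 17:00 → clear.
S24: starts May 18 21:00 at or after S27 ends May 18 17:00 → clear.
S23: starts May 19 07:00 at or after S27 ends May 18 17:00 → clear.
S26: starts May 19 10:45 at or after S27 ends May 18 17:00 → clear.
S25: starts May 19 13:00 at or after S27 ends May 18 17:00 → clear.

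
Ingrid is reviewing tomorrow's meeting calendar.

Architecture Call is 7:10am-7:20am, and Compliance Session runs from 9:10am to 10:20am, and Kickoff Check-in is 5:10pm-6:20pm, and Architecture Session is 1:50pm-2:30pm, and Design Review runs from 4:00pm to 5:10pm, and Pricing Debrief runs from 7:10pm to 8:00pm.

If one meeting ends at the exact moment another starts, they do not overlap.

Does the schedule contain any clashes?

Two intervals overlap when each starts before the other ends.
Sorted by start: Architecture Call, Compliance Session, Architecture Session, Design Review, Kickoff Check-in, Pricing Debrief.
Compliance Session starts after Architecture Call ends, so nothing later overlaps Architecture Call either.
Architecture Session starts after Compliance Session ends, so nothing later overlaps Compliance Session either.
Design Review starts after Architecture Session ends, so nothing later overlaps Architecture Session either.
Kickoff Check-in starts exactly when Design Review ends (back-to-back, no overlap), so nothing later overlaps Design Review either.
Pricing Debrief starts after Kickoff Check-in ends.
Every pair is clear; the schedule has no overlaps.

No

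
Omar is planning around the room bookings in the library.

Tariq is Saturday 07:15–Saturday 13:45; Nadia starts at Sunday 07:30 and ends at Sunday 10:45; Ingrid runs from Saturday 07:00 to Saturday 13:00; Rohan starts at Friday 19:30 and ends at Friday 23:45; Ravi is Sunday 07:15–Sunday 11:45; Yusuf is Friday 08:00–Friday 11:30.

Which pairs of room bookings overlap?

Check each pair: they overlap iff neither finishes before the other starts.
Sorted by start: Yusuf, Rohan, Ingrid, Tariq, Ravi, Nadia.
Rohan starts after Yusuf ends; Yusuf is clear from here.
Ingrid starts after Rohan ends; Rohan is clear from here.
Tariq starts before Ingrid ends → Ingrid and Tariq overlap.
Ravi starts after Ingrid ends; Ingrid is clear from here.
Ravi starts after Tariq ends; Tariq is clear from here.
Nadia starts before Ravi ends → Ravi and Nadia overlap.

Ingrid & Tariq, Nadia & Ravi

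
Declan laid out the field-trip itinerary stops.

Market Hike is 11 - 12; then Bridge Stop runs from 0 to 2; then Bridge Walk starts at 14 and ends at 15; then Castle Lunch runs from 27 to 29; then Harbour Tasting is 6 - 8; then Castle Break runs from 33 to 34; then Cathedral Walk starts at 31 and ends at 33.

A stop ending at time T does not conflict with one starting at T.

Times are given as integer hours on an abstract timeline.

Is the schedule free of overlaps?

Yes

Sorted by start: Bridge Stop, Harbour Tasting, Market Hike, Bridge Walk, Castle Lunch, Cathedral Walk, Castle Break.
Harbour Tasting starts after Bridge Stop ends, so Bridge Stop has no further overlaps.
Market Hike starts after Harbour Tasting ends, so Harbour Tasting has no further overlaps.
Bridge Walk starts after Market Hike ends, so Market Hike has no further overlaps.
Castle Lunch starts after Bridge Walk ends, so Bridge Walk has no further overlaps.
Cathedral Walk starts after Castle Lunch ends, so Castle Lunch has no further overlaps.
Castle Break starts exactly when Cathedral Walk ends (back-to-back, no overlap).
Every pair is clear; the schedule has no overlaps.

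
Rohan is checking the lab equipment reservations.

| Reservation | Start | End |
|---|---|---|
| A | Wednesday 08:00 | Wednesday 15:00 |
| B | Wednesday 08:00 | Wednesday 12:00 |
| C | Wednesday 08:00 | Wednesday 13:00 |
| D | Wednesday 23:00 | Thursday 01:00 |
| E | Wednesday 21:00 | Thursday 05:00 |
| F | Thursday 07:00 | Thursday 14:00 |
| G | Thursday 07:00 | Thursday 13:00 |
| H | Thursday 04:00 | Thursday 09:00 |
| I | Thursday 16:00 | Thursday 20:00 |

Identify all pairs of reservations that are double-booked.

Sorted by start: A, B, C, E, D, H, F, G, I.
B starts before A ends → A and B overlap.
C starts before A ends → A and C overlap.
E starts after A ends, so nothing later overlaps A either.
C starts before B ends → B and C overlap.
E starts after B ends, so nothing later overlaps B either.
E starts after C ends, so nothing later overlaps C either.
D starts before E ends → E and D overlap.
H starts before E ends → E and H overlap.
F starts after E ends, so nothing later overlaps E either.
H starts after D ends, so nothing later overlaps D either.
F starts before H ends → H and F overlap.
G starts before H ends → H and G overlap.
I starts after H ends.
G starts before F ends → F and G overlap.
I starts after F ends.
I starts after G ends.

A & B, A & C, B & C, D & E, E & H, F & G, F & H, G & H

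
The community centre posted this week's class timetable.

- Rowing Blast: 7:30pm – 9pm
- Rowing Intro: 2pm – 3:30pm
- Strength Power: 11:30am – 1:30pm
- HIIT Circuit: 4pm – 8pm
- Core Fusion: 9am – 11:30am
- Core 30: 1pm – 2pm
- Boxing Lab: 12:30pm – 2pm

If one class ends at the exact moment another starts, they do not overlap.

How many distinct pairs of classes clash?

Sorted by start: Core Fusion, Strength Power, Boxing Lab, Core 30, Rowing Intro, HIIT Circuit, Rowing Blast.
Strength Power starts exactly when Core Fusion ends (back-to-back, no overlap), so nothing later overlaps Core Fusion either.
Boxing Lab starts before Strength Power ends → Strength Power and Boxing Lab overlap.
Core 30 starts before Strength Power ends → Strength Power and Core 30 overlap.
Rowing Intro starts after Strength Power ends, so nothing later overlaps Strength Power either.
Core 30 starts before Boxing Lab ends → Boxing Lab and Core 30 overlap.
Rowing Intro starts exactly when Boxing Lab ends (back-to-back, no overlap), so nothing later overlaps Boxing Lab either.
Rowing Intro starts exactly when Core 30 ends (back-to-back, no overlap), so nothing later overlaps Core 30 either.
HIIT Circuit starts after Rowing Intro ends, so nothing later overlaps Rowing Intro either.
Rowing Blast starts before HIIT Circuit ends → HIIT Circuit and Rowing Blast overlap.
Overlapping pairs: Boxing Lab & Core 30, Boxing Lab & Strength Power, Core 30 & Strength Power, HIIT Circuit & Rowing Blast — 4 in total.

4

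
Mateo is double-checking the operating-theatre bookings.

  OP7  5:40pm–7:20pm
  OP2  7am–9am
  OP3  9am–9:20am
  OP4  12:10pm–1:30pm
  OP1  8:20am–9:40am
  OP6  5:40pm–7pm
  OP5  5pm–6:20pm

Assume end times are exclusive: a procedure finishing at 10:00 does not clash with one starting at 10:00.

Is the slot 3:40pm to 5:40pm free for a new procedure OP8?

OP2: ends 9am at or before OP8 starts 3:40pm → clear.
OP1: ends 9:40am at or before OP8 starts 3:40pm → clear.
OP3: ends 9:20am at or before OP8 starts 3:40pm → clear.
OP4: ends 1:30pm at or before OP8 starts 3:40pm → clear.
OP5: starts 5pm before OP8 ends 5:40pm, and ends 6:20pm after OP8 starts 3:40pm → overlap.
OP6: starts 5:40pm at or after OP8 ends 5:40pm → clear.
OP7: starts 5:40pm at or after OP8 ends 5:40pm → clear.
OP8 overlaps OP5.

No — it overlaps OP5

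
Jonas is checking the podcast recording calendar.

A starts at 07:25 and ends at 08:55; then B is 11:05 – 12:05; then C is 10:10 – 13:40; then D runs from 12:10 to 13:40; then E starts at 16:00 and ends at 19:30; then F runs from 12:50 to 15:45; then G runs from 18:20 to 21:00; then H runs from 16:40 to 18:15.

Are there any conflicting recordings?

Sorted by start: A, C, B, D, F, E, H, G.
C starts after A ends, so nothing later overlaps A either.
B starts before C ends → C and B overlap.
That's a conflict, so the schedule is not conflict-free.

Yes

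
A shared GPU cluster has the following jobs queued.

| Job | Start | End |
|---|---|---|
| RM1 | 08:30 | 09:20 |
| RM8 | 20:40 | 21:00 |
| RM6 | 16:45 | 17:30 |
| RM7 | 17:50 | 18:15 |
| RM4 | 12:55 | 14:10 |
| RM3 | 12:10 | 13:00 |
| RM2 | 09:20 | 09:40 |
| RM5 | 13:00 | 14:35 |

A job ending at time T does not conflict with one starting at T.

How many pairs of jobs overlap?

Sorted by start: RM1, RM2, RM3, RM4, RM5, RM6, RM7, RM8.
RM2 starts exactly when RM1 ends (back-to-back, no overlap), so nothing later overlaps RM1 either.
RM3 starts after RM2 ends, so nothing later overlaps RM2 either.
RM4 starts before RM3 ends → RM3 and RM4 overlap.
RM5 starts exactly when RM3 ends (back-to-back, no overlap), so nothing later overlaps RM3 either.
RM5 starts before RM4 ends → RM4 and RM5 overlap.
RM6 starts after RM4 ends, so nothing later overlaps RM4 either.
RM6 starts after RM5 ends, so nothing later overlaps RM5 either.
RM7 starts after RM6 ends, so nothing later overlaps RM6 either.
RM8 starts after RM7 ends.
Overlapping pairs: RM3 & RM4, RM4 & RM5 — 2 in total.

2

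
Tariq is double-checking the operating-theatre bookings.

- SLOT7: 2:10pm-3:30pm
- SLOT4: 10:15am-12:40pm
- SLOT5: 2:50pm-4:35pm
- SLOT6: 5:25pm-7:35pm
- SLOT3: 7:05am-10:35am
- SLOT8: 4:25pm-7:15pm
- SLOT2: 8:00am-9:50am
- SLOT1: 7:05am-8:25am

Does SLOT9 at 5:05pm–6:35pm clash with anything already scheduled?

SLOT1: ends 8:25am at or before SLOT9 starts 5:05pm → clear.
SLOT3: ends 10:35am at or before SLOT9 starts 5:05pm → clear.
SLOT2: ends 9:50am at or before SLOT9 starts 5:05pm → clear.
SLOT4: ends 12:40pm at or before SLOT9 starts 5:05pm → clear.
SLOT7: ends 3:30pm at or before SLOT9 starts 5:05pm → clear.
SLOT5: ends 4:35pm at or before SLOT9 starts 5:05pm → clear.
SLOT8: starts 4:25pm before SLOT9 ends 6:35pm, and ends 7:15pm after SLOT9 starts 5:05pm → overlap.
SLOT6: starts 5:25pm before SLOT9 ends 6:35pm, and ends 7:35pm after SLOT9 starts 5:05pm → overlap.
SLOT9 overlaps SLOT6, SLOT8.

Yes — it overlaps SLOT6, SLOT8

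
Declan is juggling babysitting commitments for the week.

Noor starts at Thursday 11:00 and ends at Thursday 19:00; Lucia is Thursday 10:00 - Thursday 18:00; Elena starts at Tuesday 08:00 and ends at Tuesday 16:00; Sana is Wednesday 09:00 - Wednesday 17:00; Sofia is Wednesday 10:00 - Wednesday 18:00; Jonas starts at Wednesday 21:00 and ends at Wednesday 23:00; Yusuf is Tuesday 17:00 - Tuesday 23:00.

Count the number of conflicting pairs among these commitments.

2

Check each pair: they overlap iff neither finishes before the other starts.
Sorted by start: Elena, Yusuf, Sana, Sofia, Jonas, Lucia, Noor.
Yusuf starts after Elena ends; Elena is clear from here.
Sana starts after Yusuf ends; Yusuf is clear from here.
Sofia starts before Sana ends → Sana and Sofia overlap.
Jonas starts after Sana ends; Sana is clear from here.
Jonas starts after Sofia ends; Sofia is clear from here.
Lucia starts after Jonas ends; Jonas is clear from here.
Noor starts before Lucia ends → Lucia and Noor overlap.
Overlapping pairs: Lucia & Noor, Sana & Sofia — 2 in total.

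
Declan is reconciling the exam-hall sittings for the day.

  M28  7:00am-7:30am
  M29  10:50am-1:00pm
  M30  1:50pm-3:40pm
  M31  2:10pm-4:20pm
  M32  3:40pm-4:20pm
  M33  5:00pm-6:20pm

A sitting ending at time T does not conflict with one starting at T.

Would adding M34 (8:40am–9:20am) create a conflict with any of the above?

M28: ends 7:30am at or before M34 starts 8:40am → clear.
M29: starts 10:50am at or after M34 ends 9:20am → clear.
M30: starts 1:50pm at or after M34 ends 9:20am → clear.
M31: starts 2:10pm at or after M34 ends 9:20am → clear.
M32: starts 3:40pm at or after M34 ends 9:20am → clear.
M33: starts 5:00pm at or after M34 ends 9:20am → clear.

No — it doesn't clash with anything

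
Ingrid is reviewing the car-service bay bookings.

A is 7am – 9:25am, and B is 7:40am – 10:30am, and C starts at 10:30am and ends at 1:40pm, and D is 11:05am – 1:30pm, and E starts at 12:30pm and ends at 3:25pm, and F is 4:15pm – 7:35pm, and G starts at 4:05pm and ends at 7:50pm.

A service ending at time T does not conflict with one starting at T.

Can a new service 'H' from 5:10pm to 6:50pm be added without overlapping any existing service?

A: ends 9:25am at or before H starts 5:10pm → clear.
B: ends 10:30am at or before H starts 5:10pm → clear.
C: ends 1:40pm at or before H starts 5:10pm → clear.
D: ends 1:30pm at or before H starts 5:10pm → clear.
E: ends 3:25pm at or before H starts 5:10pm → clear.
G: starts 4:05pm before H ends 6:50pm, and ends 7:50pm after H starts 5:10pm → overlap.
F: starts 4:15pm before H ends 6:50pm, and ends 7:35pm after H starts 5:10pm → overlap.
H overlaps F, G.

No — it overlaps F, G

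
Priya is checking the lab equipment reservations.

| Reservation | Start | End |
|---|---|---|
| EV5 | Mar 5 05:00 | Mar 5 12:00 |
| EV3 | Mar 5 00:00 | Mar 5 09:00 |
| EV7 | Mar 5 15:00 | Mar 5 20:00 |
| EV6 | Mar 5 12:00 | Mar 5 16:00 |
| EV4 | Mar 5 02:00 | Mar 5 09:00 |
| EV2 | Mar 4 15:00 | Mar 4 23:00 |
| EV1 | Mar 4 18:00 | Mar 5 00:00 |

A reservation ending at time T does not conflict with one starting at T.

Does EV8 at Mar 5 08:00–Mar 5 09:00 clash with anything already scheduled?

Yes — it overlaps EV3, EV4, EV5

EV2: ends Mar 4 23:00 at or before EV8 starts Mar 5 08:00 → clear.
EV1: ends Mar 5 00:00 at or before EV8 starts Mar 5 08:00 → clear.
EV3: starts Mar 5 00:00 before EV8 ends Mar 5 09:00, and ends Mar 5 09:00 after EV8 starts Mar 5 08:00 → overlap.
EV4: starts Mar 5 02:00 before EV8 ends Mar 5 09:00, and ends Mar 5 09:00 after EV8 starts Mar 5 08:00 → overlap.
EV5: starts Mar 5 05:00 before EV8 ends Mar 5 09:00, and ends Mar 5 12:00 after EV8 starts Mar 5 08:00 → overlap.
EV6: starts Mar 5 12:00 at or after EV8 ends Mar 5 09:00 → clear.
EV7: starts Mar 5 15:00 at or after EV8 ends Mar 5 09:00 → clear.
EV8 overlaps EV3, EV4, EV5.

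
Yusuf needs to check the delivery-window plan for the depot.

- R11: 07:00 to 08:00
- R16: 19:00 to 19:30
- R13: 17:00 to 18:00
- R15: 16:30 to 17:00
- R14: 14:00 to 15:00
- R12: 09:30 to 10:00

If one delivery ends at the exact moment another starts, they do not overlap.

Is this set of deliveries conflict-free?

Two intervals overlap when each starts before the other ends.
Sorted by start: R11, R12, R14, R15, R13, R16.
R12 starts after R11 ends, so R11 has no further overlaps.
R14 starts after R12 ends, so R12 has no further overlaps.
R15 starts after R14 ends, so R14 has no further overlaps.
R13 starts exactly when R15 ends (back-to-back, no overlap), so R15 has no further overlaps.
R16 starts after R13 ends.
Every pair is clear; the schedule has no overlaps.

Yes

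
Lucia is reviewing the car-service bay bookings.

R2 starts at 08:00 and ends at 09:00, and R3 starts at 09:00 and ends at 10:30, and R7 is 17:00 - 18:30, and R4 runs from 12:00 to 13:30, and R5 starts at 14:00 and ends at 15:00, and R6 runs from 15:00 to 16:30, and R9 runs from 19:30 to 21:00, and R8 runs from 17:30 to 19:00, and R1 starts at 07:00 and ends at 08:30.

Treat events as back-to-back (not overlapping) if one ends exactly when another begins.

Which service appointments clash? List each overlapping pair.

Sorted by start: R1, R2, R3, R4, R5, R6, R7, R8, R9.
R2 starts before R1 ends → R1 and R2 overlap.
R3 starts after R1 ends — done with R1.
R3 starts exactly when R2 ends (back-to-back, no overlap) — done with R2.
R4 starts after R3 ends — done with R3.
R5 starts after R4 ends — done with R4.
R6 starts exactly when R5 ends (back-to-back, no overlap) — done with R5.
R7 starts after R6 ends — done with R6.
R8 starts before R7 ends → R7 and R8 overlap.
R9 starts after R7 ends.
R9 starts after R8 ends.

R1 & R2, R7 & R8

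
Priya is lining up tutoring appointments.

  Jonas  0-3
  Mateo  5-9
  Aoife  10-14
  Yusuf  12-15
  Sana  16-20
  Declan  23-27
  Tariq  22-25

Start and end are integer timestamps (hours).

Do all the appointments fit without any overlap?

Sorted by start: Jonas, Mateo, Aoife, Yusuf, Sana, Tariq, Declan.
Mateo starts after Jonas ends, so Jonas has no further overlaps.
Aoife starts after Mateo ends, so Mateo has no further overlaps.
Yusuf starts before Aoife ends → Aoife and Yusuf overlap.
That's a conflict, so the schedule is not conflict-free.

No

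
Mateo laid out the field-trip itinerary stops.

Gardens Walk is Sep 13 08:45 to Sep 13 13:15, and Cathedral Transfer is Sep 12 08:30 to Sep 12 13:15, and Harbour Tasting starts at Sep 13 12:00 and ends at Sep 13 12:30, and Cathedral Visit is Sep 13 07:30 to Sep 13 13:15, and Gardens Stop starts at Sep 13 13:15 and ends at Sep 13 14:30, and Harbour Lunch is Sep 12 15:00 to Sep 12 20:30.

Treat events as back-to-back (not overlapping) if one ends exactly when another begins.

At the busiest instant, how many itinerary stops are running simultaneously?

3

Walk through starts and ends in time order (an end at T is processed before a start at T):
Sep 12 08:30 start Cathedral Transfer → 1
Sep 12 13:15 end Cathedral Transfer → 0
Sep 12 15:00 start Harbour Lunch → 1
Sep 12 20:30 end Harbour Lunch → 0
Sep 13 07:30 start Cathedral Visit → 1
Sep 13 08:45 start Gardens Walk → 2
Sep 13 12:00 start Harbour Tasting → 3
Sep 13 12:30 end Harbour Tasting → 2
Sep 13 13:15 end Cathedral Visit → 1
Sep 13 13:15 end Gardens Walk → 0
Sep 13 13:15 start Gardens Stop → 1
Sep 13 14:30 end Gardens Stop → 0
Peak is 3, at Sep 13 12:00 (Cathedral Visit, Gardens Walk, Harbour Tasting).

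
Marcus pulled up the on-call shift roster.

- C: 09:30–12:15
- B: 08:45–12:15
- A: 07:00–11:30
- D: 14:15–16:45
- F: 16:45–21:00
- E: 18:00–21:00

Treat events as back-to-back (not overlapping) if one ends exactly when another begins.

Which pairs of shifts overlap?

A & B, A & C, B & C, E & F

Check each pair: they overlap iff neither finishes before the other starts.
Sorted by start: A, B, C, D, F, E.
B starts before A ends → A and B overlap.
C starts before A ends → A and C overlap.
D starts after A ends, so nothing later overlaps A either.
C starts before B ends → B and C overlap.
D starts after B ends, so nothing later overlaps B either.
D starts after C ends, so nothing later overlaps C either.
F starts exactly when D ends (back-to-back, no overlap), so nothing later overlaps D either.
E starts before F ends → F and E overlap.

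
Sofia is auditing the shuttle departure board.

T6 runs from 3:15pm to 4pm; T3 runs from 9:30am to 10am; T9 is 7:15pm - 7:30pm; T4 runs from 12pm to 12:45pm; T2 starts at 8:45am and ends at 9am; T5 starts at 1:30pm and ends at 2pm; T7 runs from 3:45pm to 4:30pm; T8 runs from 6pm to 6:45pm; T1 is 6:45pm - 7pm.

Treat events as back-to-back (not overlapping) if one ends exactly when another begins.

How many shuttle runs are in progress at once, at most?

Sweep the timeline, counting +1 at each start and −1 at each end (ends before starts at a tie):
8:45am start T2 → 1
9am end T2 → 0
9:30am start T3 → 1
10am end T3 → 0
12pm start T4 → 1
12:45pm end T4 → 0
1:30pm start T5 → 1
2pm end T5 → 0
3:15pm start T6 → 1
3:45pm start T7 → 2
4pm end T6 → 1
4:30pm end T7 → 0
6pm start T8 → 1
6:45pm end T8 → 0
6:45pm start T1 → 1
7pm end T1 → 0
7:15pm start T9 → 1
7:30pm end T9 → 0
Peak is 2, at 3:45pm (T6, T7).

2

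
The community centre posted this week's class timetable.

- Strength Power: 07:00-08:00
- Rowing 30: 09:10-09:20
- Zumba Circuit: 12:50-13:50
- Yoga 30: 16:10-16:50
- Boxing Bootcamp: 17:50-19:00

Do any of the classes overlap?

Sorted by start: Strength Power, Rowing 30, Zumba Circuit, Yoga 30, Boxing Bootcamp.
Rowing 30 starts after Strength Power ends — done with Strength Power.
Zumba Circuit starts after Rowing 30 ends — done with Rowing 30.
Yoga 30 starts after Zumba Circuit ends — done with Zumba Circuit.
Boxing Bootcamp starts after Yoga 30 ends.
Every pair is clear; the schedule has no overlaps.

No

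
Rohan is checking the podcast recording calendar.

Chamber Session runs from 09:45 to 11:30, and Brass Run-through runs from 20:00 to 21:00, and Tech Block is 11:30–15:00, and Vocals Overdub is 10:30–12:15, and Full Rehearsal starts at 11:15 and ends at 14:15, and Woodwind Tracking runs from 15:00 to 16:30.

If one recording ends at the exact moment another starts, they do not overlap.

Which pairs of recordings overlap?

Chamber Session & Full Rehearsal, Chamber Session & Vocals Overdub, Full Rehearsal & Tech Block, Full Rehearsal & Vocals Overdub, Tech Block & Vocals Overdub

Two intervals overlap when each starts before the other ends.
Sorted by start: Chamber Session, Vocals Overdub, Full Rehearsal, Tech Block, Woodwind Tracking, Brass Run-through.
Vocals Overdub starts before Chamber Session ends → Chamber Session and Vocals Overdub overlap.
Full Rehearsal starts before Chamber Session ends → Chamber Session and Full Rehearsal overlap.
Tech Block starts exactly when Chamber Session ends (back-to-back, no overlap); Chamber Session is clear from here.
Full Rehearsal starts before Vocals Overdub ends → Vocals Overdub and Full Rehearsal overlap.
Tech Block starts before Vocals Overdub ends → Vocals Overdub and Tech Block overlap.
Woodwind Tracking starts after Vocals Overdub ends; Vocals Overdub is clear from here.
Tech Block starts before Full Rehearsal ends → Full Rehearsal and Tech Block overlap.
Woodwind Tracking starts after Full Rehearsal ends; Full Rehearsal is clear from here.
Woodwind Tracking starts exactly when Tech Block ends (back-to-back, no overlap); Tech Block is clear from here.
Brass Run-through starts after Woodwind Tracking ends.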